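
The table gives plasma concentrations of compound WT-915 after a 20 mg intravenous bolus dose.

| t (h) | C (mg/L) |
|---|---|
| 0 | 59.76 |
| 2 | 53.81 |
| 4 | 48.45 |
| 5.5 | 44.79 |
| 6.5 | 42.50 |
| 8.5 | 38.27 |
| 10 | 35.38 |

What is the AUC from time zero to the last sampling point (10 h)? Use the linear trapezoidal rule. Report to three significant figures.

AUC = 465 mg/L·h

Trapezoidal AUC_0→10:
  [0→2]: (59.76+53.81)/2 × 2 = 113.57
  [2→4]: (53.81+48.45)/2 × 2 = 102.26
  [4→5.5]: (48.45+44.79)/2 × 1.5 = 69.93
  [5.5→6.5]: (44.79+42.50)/2 × 1 = 43.645
  [6.5→8.5]: (42.50+38.27)/2 × 2 = 80.77
  [8.5→10]: (38.27+35.38)/2 × 1.5 = 55.2375
  Sum = 465.4125 mg/L·h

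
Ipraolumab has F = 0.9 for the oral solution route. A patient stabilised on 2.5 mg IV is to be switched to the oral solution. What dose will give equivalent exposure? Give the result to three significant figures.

D_oral = 2.78 mg

For equal systemic exposure: F × D_ev = D_iv
D_ev = D_iv / F = 2.5 / 0.9 = 2.77778 mg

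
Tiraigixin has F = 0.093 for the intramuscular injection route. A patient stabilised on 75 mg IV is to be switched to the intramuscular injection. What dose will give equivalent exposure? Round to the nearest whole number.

D_intramuscular = 806 mg

For equal systemic exposure: F × D_ev = D_iv
D_ev = D_iv / F = 75 / 0.093 = 806.452 mg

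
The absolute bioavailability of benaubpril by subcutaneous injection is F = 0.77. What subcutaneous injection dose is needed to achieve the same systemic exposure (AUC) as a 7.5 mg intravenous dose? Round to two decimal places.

For equal systemic exposure: F × D_ev = D_iv
D_ev = D_iv / F = 7.5 / 0.77 = 9.74026 mg

D_subcutaneous = 9.74 mg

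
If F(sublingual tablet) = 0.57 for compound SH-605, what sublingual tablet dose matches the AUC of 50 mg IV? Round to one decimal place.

For equal systemic exposure: F × D_ev = D_iv
D_ev = D_iv / F = 50 / 0.57 = 87.7193 mg

D_sublingual = 87.7 mg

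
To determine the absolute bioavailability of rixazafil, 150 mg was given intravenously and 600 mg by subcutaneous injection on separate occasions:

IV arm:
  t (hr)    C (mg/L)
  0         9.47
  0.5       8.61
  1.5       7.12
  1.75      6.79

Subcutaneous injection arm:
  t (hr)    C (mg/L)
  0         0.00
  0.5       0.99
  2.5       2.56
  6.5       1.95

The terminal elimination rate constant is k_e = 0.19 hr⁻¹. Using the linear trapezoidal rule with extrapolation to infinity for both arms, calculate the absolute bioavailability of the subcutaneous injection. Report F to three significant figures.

F = 0.116

Trapezoidal AUC_0→1.75 (IV):
  [0→0.5]: (9.47+8.61)/2 × 0.5 = 4.52
  [0.5→1.5]: (8.61+7.12)/2 × 1 = 7.865
  [1.5→1.75]: (7.12+6.79)/2 × 0.25 = 1.73875
  Sum = 14.12375 mg/L·hr
IV tail: 6.79/0.19 = 35.737; AUC_iv,0→∞ = 14.12375 + 35.737 = 49.86075 mg/L·hr
Trapezoidal AUC_0→6.5 (subcutaneous injection):
  [0→0.5]: (0.00+0.99)/2 × 0.5 = 0.2475
  [0.5→2.5]: (0.99+2.56)/2 × 2 = 3.55
  [2.5→6.5]: (2.56+1.95)/2 × 4 = 9.02
  Sum = 12.8175 mg/L·hr
subcutaneous injection tail: 1.95/0.19 = 10.263; AUC_ev,0→∞ = 12.8175 + 10.263 = 23.0805 mg/L·hr
F = (AUC_ev/D_ev)/(AUC_iv/D_iv) = (23.0805/600)/(49.86075/150) = 0.0384675/0.332405 = 0.1157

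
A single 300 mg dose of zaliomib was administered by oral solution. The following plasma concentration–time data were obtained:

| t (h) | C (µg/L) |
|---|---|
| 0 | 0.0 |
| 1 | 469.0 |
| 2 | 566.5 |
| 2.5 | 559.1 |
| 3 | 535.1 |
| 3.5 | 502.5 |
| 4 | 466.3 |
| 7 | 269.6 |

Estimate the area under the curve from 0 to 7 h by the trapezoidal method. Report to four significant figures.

Trapezoidal AUC_0→7:
  [0→1]: (0.0+469.0)/2 × 1 = 234.5
  [1→2]: (469.0+566.5)/2 × 1 = 517.75
  [2→2.5]: (566.5+559.1)/2 × 0.5 = 281.4
  [2.5→3]: (559.1+535.1)/2 × 0.5 = 273.55
  [3→3.5]: (535.1+502.5)/2 × 0.5 = 259.4
  [3.5→4]: (502.5+466.3)/2 × 0.5 = 242.2
  [4→7]: (466.3+269.6)/2 × 3 = 1103.85
  Sum = 2912.65 µg/L·h

AUC = 2913 µg/L·h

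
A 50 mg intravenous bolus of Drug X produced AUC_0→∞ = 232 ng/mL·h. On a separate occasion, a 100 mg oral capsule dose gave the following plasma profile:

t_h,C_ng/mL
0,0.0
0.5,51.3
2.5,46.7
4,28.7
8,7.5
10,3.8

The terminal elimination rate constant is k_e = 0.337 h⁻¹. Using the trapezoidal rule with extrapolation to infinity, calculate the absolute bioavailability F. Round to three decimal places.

Trapezoidal AUC_0→10 (oral capsule):
  [0→0.5]: (0.0+51.3)/2 × 0.5 = 12.825
  [0.5→2.5]: (51.3+46.7)/2 × 2 = 98.0
  [2.5→4]: (46.7+28.7)/2 × 1.5 = 56.55
  [4→8]: (28.7+7.5)/2 × 4 = 72.4
  [8→10]: (7.5+3.8)/2 × 2 = 11.3
  Sum = 251.075 ng/mL·h
Tail: C_last/k_e = 3.8/0.337 = 11.276
AUC_0→∞ (oral capsule) = 251.075 + 11.276 = 262.351 ng/mL·h
F = (AUC_ev/D_ev)/(AUC_iv/D_iv) = (262.351/100)/(232/50) = 2.62351/4.64 = 0.5654

F = 0.565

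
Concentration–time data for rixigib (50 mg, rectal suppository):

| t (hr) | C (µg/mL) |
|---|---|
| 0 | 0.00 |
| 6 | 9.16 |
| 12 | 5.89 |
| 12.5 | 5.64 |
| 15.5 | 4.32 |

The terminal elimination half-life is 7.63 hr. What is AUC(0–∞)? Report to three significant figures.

AUC = 138 µg/mL·hr

Trapezoidal AUC_0→15.5:
  [0→6]: (0.00+9.16)/2 × 6 = 27.48
  [6→12]: (9.16+5.89)/2 × 6 = 45.15
  [12→12.5]: (5.89+5.64)/2 × 0.5 = 2.8825
  [12.5→15.5]: (5.64+4.32)/2 × 3 = 14.94
  Sum = 90.4525 µg/mL·hr
k_e = ln2 / t½ = 0.693147 / 7.63 = 0.0908 hr^-1
Extrapolated tail: C_last / k_e = 4.32 / 0.0908 = 47.577
AUC_0→∞ = 90.4525 + 47.577 = 138.0295 µg/mL·hr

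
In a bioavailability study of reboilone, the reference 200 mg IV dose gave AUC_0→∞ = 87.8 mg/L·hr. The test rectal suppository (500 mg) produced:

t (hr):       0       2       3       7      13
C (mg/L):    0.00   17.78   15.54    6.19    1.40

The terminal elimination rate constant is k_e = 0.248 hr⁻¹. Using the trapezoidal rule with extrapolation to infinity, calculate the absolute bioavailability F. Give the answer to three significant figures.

F = 0.484

Trapezoidal AUC_0→13 (rectal suppository):
  [0→2]: (0.00+17.78)/2 × 2 = 17.78
  [2→3]: (17.78+15.54)/2 × 1 = 16.66
  [3→7]: (15.54+6.19)/2 × 4 = 43.46
  [7→13]: (6.19+1.40)/2 × 6 = 22.77
  Sum = 100.67 mg/L·hr
Tail: C_last/k_e = 1.40/0.248 = 5.645
AUC_0→∞ (rectal suppository) = 100.67 + 5.645 = 106.315 mg/L·hr
F = (AUC_ev/D_ev)/(AUC_iv/D_iv) = (106.315/500)/(87.8/200) = 0.21263/0.439 = 0.4844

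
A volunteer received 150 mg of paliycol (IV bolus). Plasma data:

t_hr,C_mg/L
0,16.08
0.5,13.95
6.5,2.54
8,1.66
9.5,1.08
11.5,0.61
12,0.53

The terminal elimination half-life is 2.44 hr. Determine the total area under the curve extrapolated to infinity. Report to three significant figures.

Trapezoidal AUC_0→12:
  [0→0.5]: (16.08+13.95)/2 × 0.5 = 7.5075
  [0.5→6.5]: (13.95+2.54)/2 × 6 = 49.47
  [6.5→8]: (2.54+1.66)/2 × 1.5 = 3.15
  [8→9.5]: (1.66+1.08)/2 × 1.5 = 2.055
  [9.5→11.5]: (1.08+0.61)/2 × 2 = 1.69
  [11.5→12]: (0.61+0.53)/2 × 0.5 = 0.285
  Sum = 64.1575 mg/L·hr
k_e = ln2 / t½ = 0.693147 / 2.44 = 0.2841 hr^-1
Extrapolated tail: C_last / k_e = 0.53 / 0.2841 = 1.866
AUC_0→∞ = 64.1575 + 1.866 = 66.0235 mg/L·hr

AUC = 66.0 mg/L·hr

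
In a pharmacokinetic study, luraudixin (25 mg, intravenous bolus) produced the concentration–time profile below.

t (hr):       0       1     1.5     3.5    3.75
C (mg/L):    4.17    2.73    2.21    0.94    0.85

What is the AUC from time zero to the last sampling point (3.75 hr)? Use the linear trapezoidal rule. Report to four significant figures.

AUC = 8.059 mg/L·hr

Trapezoidal AUC_0→3.75:
  [0→1]: (4.17+2.73)/2 × 1 = 3.45
  [1→1.5]: (2.73+2.21)/2 × 0.5 = 1.235
  [1.5→3.5]: (2.21+0.94)/2 × 2 = 3.15
  [3.5→3.75]: (0.94+0.85)/2 × 0.25 = 0.22375
  Sum = 8.05875 mg/L·hr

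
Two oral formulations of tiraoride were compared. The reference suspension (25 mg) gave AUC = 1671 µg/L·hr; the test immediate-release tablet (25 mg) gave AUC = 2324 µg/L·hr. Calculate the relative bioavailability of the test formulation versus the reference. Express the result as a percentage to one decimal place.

F_rel = 139.1%

F_rel = (AUC_test/D_test) / (AUC_ref/D_ref)
      = (2324/25) / (1671/25)
      = 92.96 / 66.84 = 1.3908 = 139.08%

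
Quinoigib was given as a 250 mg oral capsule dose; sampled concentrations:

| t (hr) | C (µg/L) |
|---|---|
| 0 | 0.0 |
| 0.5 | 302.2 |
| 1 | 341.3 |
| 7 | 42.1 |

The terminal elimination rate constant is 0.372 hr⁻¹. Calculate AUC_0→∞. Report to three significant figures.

Trapezoidal AUC_0→7:
  [0→0.5]: (0.0+302.2)/2 × 0.5 = 75.55
  [0.5→1]: (302.2+341.3)/2 × 0.5 = 160.875
  [1→7]: (341.3+42.1)/2 × 6 = 1150.2
  Sum = 1386.625 µg/L·hr
Extrapolated tail: C_last / k_e = 42.1 / 0.372 = 113.172
AUC_0→∞ = 1386.625 + 113.172 = 1499.797 µg/L·hr

AUC = 1500 µg/L·hr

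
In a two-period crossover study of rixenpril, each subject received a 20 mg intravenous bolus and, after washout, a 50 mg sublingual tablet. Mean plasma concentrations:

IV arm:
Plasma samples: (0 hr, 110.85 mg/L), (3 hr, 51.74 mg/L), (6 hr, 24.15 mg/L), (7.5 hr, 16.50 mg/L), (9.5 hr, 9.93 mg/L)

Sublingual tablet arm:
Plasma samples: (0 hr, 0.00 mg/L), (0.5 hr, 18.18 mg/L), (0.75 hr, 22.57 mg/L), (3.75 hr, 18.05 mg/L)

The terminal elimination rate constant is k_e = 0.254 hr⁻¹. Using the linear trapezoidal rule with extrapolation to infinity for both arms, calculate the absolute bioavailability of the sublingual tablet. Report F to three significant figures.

Trapezoidal AUC_0→9.5 (IV):
  [0→3]: (110.85+51.74)/2 × 3 = 243.885
  [3→6]: (51.74+24.15)/2 × 3 = 113.835
  [6→7.5]: (24.15+16.50)/2 × 1.5 = 30.4875
  [7.5→9.5]: (16.50+9.93)/2 × 2 = 26.43
  Sum = 414.6375 mg/L·hr
IV tail: 9.93/0.254 = 39.094; AUC_iv,0→∞ = 414.6375 + 39.094 = 453.7315 mg/L·hr
Trapezoidal AUC_0→3.75 (sublingual tablet):
  [0→0.5]: (0.00+18.18)/2 × 0.5 = 4.545
  [0.5→0.75]: (18.18+22.57)/2 × 0.25 = 5.09375
  [0.75→3.75]: (22.57+18.05)/2 × 3 = 60.93
  Sum = 70.56875 mg/L·hr
sublingual tablet tail: 18.05/0.254 = 71.063; AUC_ev,0→∞ = 70.56875 + 71.063 = 141.63175 mg/L·hr
F = (AUC_ev/D_ev)/(AUC_iv/D_iv) = (141.63175/50)/(453.7315/20) = 2.832635/22.686575 = 0.1249

F = 0.125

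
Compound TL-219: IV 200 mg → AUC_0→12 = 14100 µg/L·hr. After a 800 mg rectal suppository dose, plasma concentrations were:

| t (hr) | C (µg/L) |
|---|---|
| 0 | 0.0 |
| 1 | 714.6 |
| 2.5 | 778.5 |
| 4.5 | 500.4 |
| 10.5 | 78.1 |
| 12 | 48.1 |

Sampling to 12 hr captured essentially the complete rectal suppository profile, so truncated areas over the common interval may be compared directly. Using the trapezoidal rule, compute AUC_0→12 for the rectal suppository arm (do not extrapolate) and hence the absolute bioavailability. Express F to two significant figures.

F = 0.081

Trapezoidal AUC_0→12 (rectal suppository):
  [0→1]: (0.0+714.6)/2 × 1 = 357.3
  [1→2.5]: (714.6+778.5)/2 × 1.5 = 1119.825
  [2.5→4.5]: (778.5+500.4)/2 × 2 = 1278.9
  [4.5→10.5]: (500.4+78.1)/2 × 6 = 1735.5
  [10.5→12]: (78.1+48.1)/2 × 1.5 = 94.65
  Sum = 4586.175 µg/L·hr
F = (AUC_ev/D_ev)/(AUC_iv/D_iv) = (4586.175/800)/(14100/200) = 5.73272/70.5 = 0.0813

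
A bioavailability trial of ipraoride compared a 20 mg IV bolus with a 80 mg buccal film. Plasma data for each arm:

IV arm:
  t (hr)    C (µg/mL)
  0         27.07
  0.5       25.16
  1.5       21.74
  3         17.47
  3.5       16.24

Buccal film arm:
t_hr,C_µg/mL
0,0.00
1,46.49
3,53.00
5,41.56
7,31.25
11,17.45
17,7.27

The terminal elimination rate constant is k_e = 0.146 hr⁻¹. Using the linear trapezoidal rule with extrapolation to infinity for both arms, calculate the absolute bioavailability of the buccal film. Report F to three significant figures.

Trapezoidal AUC_0→3.5 (IV):
  [0→0.5]: (27.07+25.16)/2 × 0.5 = 13.0575
  [0.5→1.5]: (25.16+21.74)/2 × 1 = 23.45
  [1.5→3]: (21.74+17.47)/2 × 1.5 = 29.4075
  [3→3.5]: (17.47+16.24)/2 × 0.5 = 8.4275
  Sum = 74.3425 µg/mL·hr
IV tail: 16.24/0.146 = 111.233; AUC_iv,0→∞ = 74.3425 + 111.233 = 185.5755 µg/mL·hr
Trapezoidal AUC_0→17 (buccal film):
  [0→1]: (0.00+46.49)/2 × 1 = 23.245
  [1→3]: (46.49+53.00)/2 × 2 = 99.49
  [3→5]: (53.00+41.56)/2 × 2 = 94.56
  [5→7]: (41.56+31.25)/2 × 2 = 72.81
  [7→11]: (31.25+17.45)/2 × 4 = 97.4
  [11→17]: (17.45+7.27)/2 × 6 = 74.16
  Sum = 461.665 µg/mL·hr
buccal film tail: 7.27/0.146 = 49.795; AUC_ev,0→∞ = 461.665 + 49.795 = 511.46 µg/mL·hr
F = (AUC_ev/D_ev)/(AUC_iv/D_iv) = (511.46/80)/(185.5755/20) = 6.39325/9.278775 = 0.6890

F = 0.689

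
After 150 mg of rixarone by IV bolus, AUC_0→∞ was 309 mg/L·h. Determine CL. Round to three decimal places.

CL = Dose_iv / AUC_0→∞
   = 150 / 309 = 0.485437 L/h

CL = 0.485 L/h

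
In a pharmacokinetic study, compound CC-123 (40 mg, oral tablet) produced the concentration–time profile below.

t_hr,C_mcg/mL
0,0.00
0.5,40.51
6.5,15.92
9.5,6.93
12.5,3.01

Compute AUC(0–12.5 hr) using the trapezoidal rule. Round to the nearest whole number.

AUC = 229 mcg/mL·hr

Trapezoidal AUC_0→12.5:
  [0→0.5]: (0.00+40.51)/2 × 0.5 = 10.1275
  [0.5→6.5]: (40.51+15.92)/2 × 6 = 169.29
  [6.5→9.5]: (15.92+6.93)/2 × 3 = 34.275
  [9.5→12.5]: (6.93+3.01)/2 × 3 = 14.91
  Sum = 228.6025 mcg/mL·hr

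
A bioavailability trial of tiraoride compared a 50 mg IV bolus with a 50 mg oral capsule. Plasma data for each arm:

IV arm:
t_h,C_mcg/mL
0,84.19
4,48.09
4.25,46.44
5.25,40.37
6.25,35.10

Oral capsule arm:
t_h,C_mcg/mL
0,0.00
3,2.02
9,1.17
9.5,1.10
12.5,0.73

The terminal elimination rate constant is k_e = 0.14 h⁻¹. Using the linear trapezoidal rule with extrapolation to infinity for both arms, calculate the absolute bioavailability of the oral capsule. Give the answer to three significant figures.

F = 0.0347

Trapezoidal AUC_0→6.25 (IV):
  [0→4]: (84.19+48.09)/2 × 4 = 264.56
  [4→4.25]: (48.09+46.44)/2 × 0.25 = 11.81625
  [4.25→5.25]: (46.44+40.37)/2 × 1 = 43.405
  [5.25→6.25]: (40.37+35.10)/2 × 1 = 37.735
  Sum = 357.51625 mcg/mL·h
IV tail: 35.10/0.14 = 250.714; AUC_iv,0→∞ = 357.51625 + 250.714 = 608.23025 mcg/mL·h
Trapezoidal AUC_0→12.5 (oral capsule):
  [0→3]: (0.00+2.02)/2 × 3 = 3.03
  [3→9]: (2.02+1.17)/2 × 6 = 9.57
  [9→9.5]: (1.17+1.10)/2 × 0.5 = 0.5675
  [9.5→12.5]: (1.10+0.73)/2 × 3 = 2.745
  Sum = 15.9125 mcg/mL·h
oral capsule tail: 0.73/0.14 = 5.214; AUC_ev,0→∞ = 15.9125 + 5.214 = 21.1265 mcg/mL·h
F = (AUC_ev/D_ev)/(AUC_iv/D_iv) = (21.1265/50)/(608.23025/50) = 0.42253/12.164605 = 0.0347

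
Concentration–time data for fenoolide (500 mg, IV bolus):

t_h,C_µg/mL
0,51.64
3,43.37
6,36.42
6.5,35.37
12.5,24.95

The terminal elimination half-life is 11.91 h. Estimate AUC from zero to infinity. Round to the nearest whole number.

AUC = 890 µg/mL·h

Trapezoidal AUC_0→12.5:
  [0→3]: (51.64+43.37)/2 × 3 = 142.515
  [3→6]: (43.37+36.42)/2 × 3 = 119.685
  [6→6.5]: (36.42+35.37)/2 × 0.5 = 17.9475
  [6.5→12.5]: (35.37+24.95)/2 × 6 = 180.96
  Sum = 461.1075 µg/mL·h
k_e = ln2 / t½ = 0.693147 / 11.91 = 0.0582 h^-1
Extrapolated tail: C_last / k_e = 24.95 / 0.0582 = 428.694
AUC_0→∞ = 461.1075 + 428.694 = 889.8015 µg/mL·h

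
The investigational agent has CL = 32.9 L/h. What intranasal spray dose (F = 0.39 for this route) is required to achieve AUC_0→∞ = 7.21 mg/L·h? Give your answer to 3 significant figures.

Dose = 608 mg

Dose = CL × AUC_0→∞ / F
     = 32.9 × 7.21 / 0.39 = 608.228 mg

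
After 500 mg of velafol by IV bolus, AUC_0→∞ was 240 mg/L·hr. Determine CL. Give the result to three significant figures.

CL = Dose_iv / AUC_0→∞
   = 500 / 240 = 2.08333 L/hr

CL = 2.08 L/hr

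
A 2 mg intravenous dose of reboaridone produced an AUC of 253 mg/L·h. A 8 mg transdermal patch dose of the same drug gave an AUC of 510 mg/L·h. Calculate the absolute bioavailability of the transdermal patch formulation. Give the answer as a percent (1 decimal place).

F = (AUC_ev / D_ev) / (AUC_iv / D_iv)
  = (510/8) / (253/2)
  = 63.75 / 126.5 = 0.5040
  = 50.40%

F = 50.4%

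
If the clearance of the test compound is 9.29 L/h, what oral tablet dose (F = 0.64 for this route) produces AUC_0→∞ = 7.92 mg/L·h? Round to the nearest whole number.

Dose = 115 mg

Dose = CL × AUC_0→∞ / F
     = 9.29 × 7.92 / 0.64 = 114.96375 mg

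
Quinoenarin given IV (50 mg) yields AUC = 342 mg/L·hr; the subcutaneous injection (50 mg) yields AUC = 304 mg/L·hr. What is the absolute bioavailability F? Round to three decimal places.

F = (AUC_ev / D_ev) / (AUC_iv / D_iv)
  = (304/50) / (342/50)
  = 6.08 / 6.84 = 0.8889

F = 0.889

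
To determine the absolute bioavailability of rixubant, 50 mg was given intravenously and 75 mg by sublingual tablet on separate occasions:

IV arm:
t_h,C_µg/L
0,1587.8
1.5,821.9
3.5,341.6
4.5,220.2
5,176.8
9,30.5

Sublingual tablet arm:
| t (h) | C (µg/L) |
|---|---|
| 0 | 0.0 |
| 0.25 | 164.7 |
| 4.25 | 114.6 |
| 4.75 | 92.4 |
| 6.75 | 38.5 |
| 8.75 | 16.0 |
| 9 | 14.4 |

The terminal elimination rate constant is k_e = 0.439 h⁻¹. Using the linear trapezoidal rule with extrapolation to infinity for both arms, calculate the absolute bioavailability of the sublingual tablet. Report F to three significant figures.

Trapezoidal AUC_0→9 (IV):
  [0→1.5]: (1587.8+821.9)/2 × 1.5 = 1807.275
  [1.5→3.5]: (821.9+341.6)/2 × 2 = 1163.5
  [3.5→4.5]: (341.6+220.2)/2 × 1 = 280.9
  [4.5→5]: (220.2+176.8)/2 × 0.5 = 99.25
  [5→9]: (176.8+30.5)/2 × 4 = 414.6
  Sum = 3765.525 µg/L·h
IV tail: 30.5/0.439 = 69.476; AUC_iv,0→∞ = 3765.525 + 69.476 = 3835.001 µg/L·h
Trapezoidal AUC_0→9 (sublingual tablet):
  [0→0.25]: (0.0+164.7)/2 × 0.25 = 20.5875
  [0.25→4.25]: (164.7+114.6)/2 × 4 = 558.6
  [4.25→4.75]: (114.6+92.4)/2 × 0.5 = 51.75
  [4.75→6.75]: (92.4+38.5)/2 × 2 = 130.9
  [6.75→8.75]: (38.5+16.0)/2 × 2 = 54.5
  [8.75→9]: (16.0+14.4)/2 × 0.25 = 3.8
  Sum = 820.1375 µg/L·h
sublingual tablet tail: 14.4/0.439 = 32.802; AUC_ev,0→∞ = 820.1375 + 32.802 = 852.9395 µg/L·h
F = (AUC_ev/D_ev)/(AUC_iv/D_iv) = (852.9395/75)/(3835.001/50) = 11.3725/76.70002 = 0.1483

F = 0.148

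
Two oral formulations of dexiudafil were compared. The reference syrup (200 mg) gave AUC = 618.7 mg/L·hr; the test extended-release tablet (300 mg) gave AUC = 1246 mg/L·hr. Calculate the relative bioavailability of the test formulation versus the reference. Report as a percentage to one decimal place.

F_rel = 134.3%

F_rel = (AUC_test/D_test) / (AUC_ref/D_ref)
      = (1246/300) / (618.7/200)
      = 4.15333 / 3.0935 = 1.3426 = 134.26%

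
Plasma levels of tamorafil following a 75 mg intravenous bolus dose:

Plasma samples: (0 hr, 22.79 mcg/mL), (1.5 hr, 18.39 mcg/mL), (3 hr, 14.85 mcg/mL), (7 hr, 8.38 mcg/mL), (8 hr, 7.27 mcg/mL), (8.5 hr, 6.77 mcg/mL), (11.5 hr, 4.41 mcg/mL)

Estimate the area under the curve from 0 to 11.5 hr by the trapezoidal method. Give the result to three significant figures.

Trapezoidal AUC_0→11.5:
  [0→1.5]: (22.79+18.39)/2 × 1.5 = 30.885
  [1.5→3]: (18.39+14.85)/2 × 1.5 = 24.93
  [3→7]: (14.85+8.38)/2 × 4 = 46.46
  [7→8]: (8.38+7.27)/2 × 1 = 7.825
  [8→8.5]: (7.27+6.77)/2 × 0.5 = 3.51
  [8.5→11.5]: (6.77+4.41)/2 × 3 = 16.77
  Sum = 130.38 mcg/mL·hr

AUC = 130 mcg/mL·hr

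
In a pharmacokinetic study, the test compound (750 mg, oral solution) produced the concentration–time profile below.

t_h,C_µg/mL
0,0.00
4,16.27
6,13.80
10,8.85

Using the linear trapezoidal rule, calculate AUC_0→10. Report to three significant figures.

Trapezoidal AUC_0→10:
  [0→4]: (0.00+16.27)/2 × 4 = 32.54
  [4→6]: (16.27+13.80)/2 × 2 = 30.07
  [6→10]: (13.80+8.85)/2 × 4 = 45.3
  Sum = 107.91 µg/mL·h

AUC = 108 µg/mL·h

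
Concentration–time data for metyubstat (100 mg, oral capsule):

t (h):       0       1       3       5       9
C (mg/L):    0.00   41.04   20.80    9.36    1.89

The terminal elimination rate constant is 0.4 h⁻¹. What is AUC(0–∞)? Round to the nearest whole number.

Trapezoidal AUC_0→9:
  [0→1]: (0.00+41.04)/2 × 1 = 20.52
  [1→3]: (41.04+20.80)/2 × 2 = 61.84
  [3→5]: (20.80+9.36)/2 × 2 = 30.16
  [5→9]: (9.36+1.89)/2 × 4 = 22.5
  Sum = 135.02 mg/L·h
Extrapolated tail: C_last / k_e = 1.89 / 0.4 = 4.725
AUC_0→∞ = 135.02 + 4.725 = 139.745 mg/L·h

AUC = 140 mg/L·h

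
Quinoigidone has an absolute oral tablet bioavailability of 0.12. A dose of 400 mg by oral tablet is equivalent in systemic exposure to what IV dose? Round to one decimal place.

Systemic exposure from an extravascular dose = F × D_ev, so the equivalent IV dose is F × D_ev.
D_iv = F × D_ev = 0.12 × 400 = 48 mg

D_iv = 48.0 mg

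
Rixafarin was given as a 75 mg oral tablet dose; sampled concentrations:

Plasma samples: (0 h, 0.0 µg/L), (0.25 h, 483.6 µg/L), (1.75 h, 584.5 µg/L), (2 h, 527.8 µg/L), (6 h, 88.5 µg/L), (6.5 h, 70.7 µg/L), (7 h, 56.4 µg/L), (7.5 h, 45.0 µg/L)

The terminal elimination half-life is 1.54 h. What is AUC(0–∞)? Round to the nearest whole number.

AUC = 2430 µg/L·h

Trapezoidal AUC_0→7.5:
  [0→0.25]: (0.0+483.6)/2 × 0.25 = 60.45
  [0.25→1.75]: (483.6+584.5)/2 × 1.5 = 801.075
  [1.75→2]: (584.5+527.8)/2 × 0.25 = 139.0375
  [2→6]: (527.8+88.5)/2 × 4 = 1232.6
  [6→6.5]: (88.5+70.7)/2 × 0.5 = 39.8
  [6.5→7]: (70.7+56.4)/2 × 0.5 = 31.775
  [7→7.5]: (56.4+45.0)/2 × 0.5 = 25.35
  Sum = 2330.0875 µg/L·h
k_e = ln2 / t½ = 0.693147 / 1.54 = 0.4501 h^-1
Extrapolated tail: C_last / k_e = 45.0 / 0.4501 = 99.978
AUC_0→∞ = 2330.0875 + 99.978 = 2430.0655 µg/L·h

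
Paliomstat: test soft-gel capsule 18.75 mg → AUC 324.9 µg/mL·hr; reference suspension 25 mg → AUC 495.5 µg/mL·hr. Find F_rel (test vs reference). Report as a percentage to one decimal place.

F_rel = 87.4%

F_rel = (AUC_test/D_test) / (AUC_ref/D_ref)
      = (324.9/18.75) / (495.5/25)
      = 17.328 / 19.82 = 0.8743 = 87.43%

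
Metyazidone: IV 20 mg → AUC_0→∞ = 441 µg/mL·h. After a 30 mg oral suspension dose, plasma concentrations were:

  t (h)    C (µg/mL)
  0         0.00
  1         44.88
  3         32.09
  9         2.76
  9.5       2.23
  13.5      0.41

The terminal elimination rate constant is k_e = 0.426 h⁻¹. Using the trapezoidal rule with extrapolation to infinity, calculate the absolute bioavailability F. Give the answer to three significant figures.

Trapezoidal AUC_0→13.5 (oral suspension):
  [0→1]: (0.00+44.88)/2 × 1 = 22.44
  [1→3]: (44.88+32.09)/2 × 2 = 76.97
  [3→9]: (32.09+2.76)/2 × 6 = 104.55
  [9→9.5]: (2.76+2.23)/2 × 0.5 = 1.2475
  [9.5→13.5]: (2.23+0.41)/2 × 4 = 5.28
  Sum = 210.4875 µg/mL·h
Tail: C_last/k_e = 0.41/0.426 = 0.962
AUC_0→∞ (oral suspension) = 210.4875 + 0.962 = 211.4495 µg/mL·h
F = (AUC_ev/D_ev)/(AUC_iv/D_iv) = (211.4495/30)/(441/20) = 7.04832/22.05 = 0.3197

F = 0.320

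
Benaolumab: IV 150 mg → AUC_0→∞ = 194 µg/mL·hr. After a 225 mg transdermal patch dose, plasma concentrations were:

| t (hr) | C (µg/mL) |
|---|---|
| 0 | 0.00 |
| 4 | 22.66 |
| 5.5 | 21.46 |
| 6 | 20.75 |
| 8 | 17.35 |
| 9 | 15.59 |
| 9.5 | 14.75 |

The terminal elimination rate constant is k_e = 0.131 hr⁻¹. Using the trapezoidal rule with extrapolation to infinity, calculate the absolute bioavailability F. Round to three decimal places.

F = 0.906

Trapezoidal AUC_0→9.5 (transdermal patch):
  [0→4]: (0.00+22.66)/2 × 4 = 45.32
  [4→5.5]: (22.66+21.46)/2 × 1.5 = 33.09
  [5.5→6]: (21.46+20.75)/2 × 0.5 = 10.5525
  [6→8]: (20.75+17.35)/2 × 2 = 38.1
  [8→9]: (17.35+15.59)/2 × 1 = 16.47
  [9→9.5]: (15.59+14.75)/2 × 0.5 = 7.585
  Sum = 151.1175 µg/mL·hr
Tail: C_last/k_e = 14.75/0.131 = 112.595
AUC_0→∞ (transdermal patch) = 151.1175 + 112.595 = 263.7125 µg/mL·hr
F = (AUC_ev/D_ev)/(AUC_iv/D_iv) = (263.7125/225)/(194/150) = 1.17206/1.29333 = 0.9062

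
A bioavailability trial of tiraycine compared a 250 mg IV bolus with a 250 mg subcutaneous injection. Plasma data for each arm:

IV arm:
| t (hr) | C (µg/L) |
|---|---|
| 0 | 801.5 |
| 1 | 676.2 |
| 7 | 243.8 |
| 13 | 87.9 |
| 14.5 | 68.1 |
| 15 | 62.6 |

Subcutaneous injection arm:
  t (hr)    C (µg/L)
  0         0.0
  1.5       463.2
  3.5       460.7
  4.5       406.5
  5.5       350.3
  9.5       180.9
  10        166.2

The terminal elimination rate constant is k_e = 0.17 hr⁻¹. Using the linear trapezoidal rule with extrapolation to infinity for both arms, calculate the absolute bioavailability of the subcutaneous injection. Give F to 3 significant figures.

F = 0.840

Trapezoidal AUC_0→15 (IV):
  [0→1]: (801.5+676.2)/2 × 1 = 738.85
  [1→7]: (676.2+243.8)/2 × 6 = 2760.0
  [7→13]: (243.8+87.9)/2 × 6 = 995.1
  [13→14.5]: (87.9+68.1)/2 × 1.5 = 117.0
  [14.5→15]: (68.1+62.6)/2 × 0.5 = 32.675
  Sum = 4643.625 µg/L·hr
IV tail: 62.6/0.17 = 368.235; AUC_iv,0→∞ = 4643.625 + 368.235 = 5011.86 µg/L·hr
Trapezoidal AUC_0→10 (subcutaneous injection):
  [0→1.5]: (0.0+463.2)/2 × 1.5 = 347.4
  [1.5→3.5]: (463.2+460.7)/2 × 2 = 923.9
  [3.5→4.5]: (460.7+406.5)/2 × 1 = 433.6
  [4.5→5.5]: (406.5+350.3)/2 × 1 = 378.4
  [5.5→9.5]: (350.3+180.9)/2 × 4 = 1062.4
  [9.5→10]: (180.9+166.2)/2 × 0.5 = 86.775
  Sum = 3232.475 µg/L·hr
subcutaneous injection tail: 166.2/0.17 = 977.647; AUC_ev,0→∞ = 3232.475 + 977.647 = 4210.122 µg/L·hr
F = (AUC_ev/D_ev)/(AUC_iv/D_iv) = (4210.122/250)/(5011.86/250) = 16.840488/20.04744 = 0.8400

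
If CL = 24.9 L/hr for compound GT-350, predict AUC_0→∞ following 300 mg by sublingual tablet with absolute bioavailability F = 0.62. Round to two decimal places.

AUC = 7.47 mg/L·hr

AUC_0→∞ = F × Dose / CL
        = 0.62 × 300 / 24.9 = 7.46988 mg/L·hr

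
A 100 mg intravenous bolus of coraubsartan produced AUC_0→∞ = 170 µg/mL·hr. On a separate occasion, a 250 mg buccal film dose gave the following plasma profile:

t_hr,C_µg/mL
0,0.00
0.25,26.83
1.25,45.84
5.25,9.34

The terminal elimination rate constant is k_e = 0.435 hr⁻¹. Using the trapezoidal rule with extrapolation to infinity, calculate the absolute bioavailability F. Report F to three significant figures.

Trapezoidal AUC_0→5.25 (buccal film):
  [0→0.25]: (0.00+26.83)/2 × 0.25 = 3.35375
  [0.25→1.25]: (26.83+45.84)/2 × 1 = 36.335
  [1.25→5.25]: (45.84+9.34)/2 × 4 = 110.36
  Sum = 150.04875 µg/mL·hr
Tail: C_last/k_e = 9.34/0.435 = 21.471
AUC_0→∞ (buccal film) = 150.04875 + 21.471 = 171.51975 µg/mL·hr
F = (AUC_ev/D_ev)/(AUC_iv/D_iv) = (171.51975/250)/(170/100) = 0.686079/1.7 = 0.4036

F = 0.404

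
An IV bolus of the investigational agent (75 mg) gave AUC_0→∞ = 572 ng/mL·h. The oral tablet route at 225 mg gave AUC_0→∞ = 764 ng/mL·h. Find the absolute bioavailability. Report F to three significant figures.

F = 0.445

F = (AUC_ev / D_ev) / (AUC_iv / D_iv)
  = (764/225) / (572/75)
  = 3.39556 / 7.62667 = 0.4452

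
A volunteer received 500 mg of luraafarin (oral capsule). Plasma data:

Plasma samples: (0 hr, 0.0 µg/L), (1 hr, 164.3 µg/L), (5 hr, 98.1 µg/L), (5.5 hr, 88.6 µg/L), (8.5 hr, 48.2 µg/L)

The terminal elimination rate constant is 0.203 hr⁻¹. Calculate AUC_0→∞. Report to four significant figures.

AUC = 1096 µg/L·hr

Trapezoidal AUC_0→8.5:
  [0→1]: (0.0+164.3)/2 × 1 = 82.15
  [1→5]: (164.3+98.1)/2 × 4 = 524.8
  [5→5.5]: (98.1+88.6)/2 × 0.5 = 46.675
  [5.5→8.5]: (88.6+48.2)/2 × 3 = 205.2
  Sum = 858.825 µg/L·hr
Extrapolated tail: C_last / k_e = 48.2 / 0.203 = 237.438
AUC_0→∞ = 858.825 + 237.438 = 1096.263 µg/L·hr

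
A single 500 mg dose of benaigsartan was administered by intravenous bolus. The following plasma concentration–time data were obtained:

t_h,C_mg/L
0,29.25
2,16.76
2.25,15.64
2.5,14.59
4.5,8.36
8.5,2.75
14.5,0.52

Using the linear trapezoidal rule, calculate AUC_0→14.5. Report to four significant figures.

AUC = 108.8 mg/L·h

Trapezoidal AUC_0→14.5:
  [0→2]: (29.25+16.76)/2 × 2 = 46.01
  [2→2.25]: (16.76+15.64)/2 × 0.25 = 4.05
  [2.25→2.5]: (15.64+14.59)/2 × 0.25 = 3.77875
  [2.5→4.5]: (14.59+8.36)/2 × 2 = 22.95
  [4.5→8.5]: (8.36+2.75)/2 × 4 = 22.22
  [8.5→14.5]: (2.75+0.52)/2 × 6 = 9.81
  Sum = 108.81875 mg/L·h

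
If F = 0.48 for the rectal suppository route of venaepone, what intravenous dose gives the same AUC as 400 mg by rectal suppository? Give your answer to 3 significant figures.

D_iv = 192 mg

Systemic exposure from an extravascular dose = F × D_ev, so the equivalent IV dose is F × D_ev.
D_iv = F × D_ev = 0.48 × 400 = 192 mg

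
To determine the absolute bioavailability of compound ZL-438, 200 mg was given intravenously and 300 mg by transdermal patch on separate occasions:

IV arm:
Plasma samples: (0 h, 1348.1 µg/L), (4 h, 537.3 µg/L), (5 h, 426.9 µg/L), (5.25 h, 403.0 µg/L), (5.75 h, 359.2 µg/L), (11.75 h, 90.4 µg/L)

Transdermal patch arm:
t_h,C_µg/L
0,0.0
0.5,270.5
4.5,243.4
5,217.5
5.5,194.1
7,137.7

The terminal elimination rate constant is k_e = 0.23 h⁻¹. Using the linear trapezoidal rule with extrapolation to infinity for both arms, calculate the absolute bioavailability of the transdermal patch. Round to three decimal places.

F = 0.229

Trapezoidal AUC_0→11.75 (IV):
  [0→4]: (1348.1+537.3)/2 × 4 = 3770.8
  [4→5]: (537.3+426.9)/2 × 1 = 482.1
  [5→5.25]: (426.9+403.0)/2 × 0.25 = 103.7375
  [5.25→5.75]: (403.0+359.2)/2 × 0.5 = 190.55
  [5.75→11.75]: (359.2+90.4)/2 × 6 = 1348.8
  Sum = 5895.9875 µg/L·h
IV tail: 90.4/0.23 = 393.043; AUC_iv,0→∞ = 5895.9875 + 393.043 = 6289.0305 µg/L·h
Trapezoidal AUC_0→7 (transdermal patch):
  [0→0.5]: (0.0+270.5)/2 × 0.5 = 67.625
  [0.5→4.5]: (270.5+243.4)/2 × 4 = 1027.8
  [4.5→5]: (243.4+217.5)/2 × 0.5 = 115.225
  [5→5.5]: (217.5+194.1)/2 × 0.5 = 102.9
  [5.5→7]: (194.1+137.7)/2 × 1.5 = 248.85
  Sum = 1562.4 µg/L·h
transdermal patch tail: 137.7/0.23 = 598.696; AUC_ev,0→∞ = 1562.4 + 598.696 = 2161.096 µg/L·h
F = (AUC_ev/D_ev)/(AUC_iv/D_iv) = (2161.096/300)/(6289.0305/200) = 7.20365/31.4452 = 0.2291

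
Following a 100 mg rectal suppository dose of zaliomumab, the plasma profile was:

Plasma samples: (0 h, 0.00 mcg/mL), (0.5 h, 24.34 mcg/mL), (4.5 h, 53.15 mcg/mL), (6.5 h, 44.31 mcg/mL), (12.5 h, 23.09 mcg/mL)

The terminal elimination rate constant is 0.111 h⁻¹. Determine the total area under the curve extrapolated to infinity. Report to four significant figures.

AUC = 668.7 mcg/mL·h

Trapezoidal AUC_0→12.5:
  [0→0.5]: (0.00+24.34)/2 × 0.5 = 6.085
  [0.5→4.5]: (24.34+53.15)/2 × 4 = 154.98
  [4.5→6.5]: (53.15+44.31)/2 × 2 = 97.46
  [6.5→12.5]: (44.31+23.09)/2 × 6 = 202.2
  Sum = 460.725 mcg/mL·h
Extrapolated tail: C_last / k_e = 23.09 / 0.111 = 208.018
AUC_0→∞ = 460.725 + 208.018 = 668.743 mcg/mL·h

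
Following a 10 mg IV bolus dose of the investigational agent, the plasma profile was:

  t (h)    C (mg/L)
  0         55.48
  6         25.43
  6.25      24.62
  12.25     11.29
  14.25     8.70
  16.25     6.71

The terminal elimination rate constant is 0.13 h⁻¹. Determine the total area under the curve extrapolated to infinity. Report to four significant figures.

Trapezoidal AUC_0→16.25:
  [0→6]: (55.48+25.43)/2 × 6 = 242.73
  [6→6.25]: (25.43+24.62)/2 × 0.25 = 6.25625
  [6.25→12.25]: (24.62+11.29)/2 × 6 = 107.73
  [12.25→14.25]: (11.29+8.70)/2 × 2 = 19.99
  [14.25→16.25]: (8.70+6.71)/2 × 2 = 15.41
  Sum = 392.11625 mg/L·h
Extrapolated tail: C_last / k_e = 6.71 / 0.13 = 51.615
AUC_0→∞ = 392.11625 + 51.615 = 443.73125 mg/L·h

AUC = 443.7 mg/L·h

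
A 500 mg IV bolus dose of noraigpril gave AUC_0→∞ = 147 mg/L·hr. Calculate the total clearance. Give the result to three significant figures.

CL = Dose_iv / AUC_0→∞
   = 500 / 147 = 3.40136 L/hr

CL = 3.40 L/hr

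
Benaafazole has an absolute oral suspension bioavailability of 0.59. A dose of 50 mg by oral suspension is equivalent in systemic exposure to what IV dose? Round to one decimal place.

Systemic exposure from an extravascular dose = F × D_ev, so the equivalent IV dose is F × D_ev.
D_iv = F × D_ev = 0.59 × 50 = 29.5 mg

D_iv = 29.5 mg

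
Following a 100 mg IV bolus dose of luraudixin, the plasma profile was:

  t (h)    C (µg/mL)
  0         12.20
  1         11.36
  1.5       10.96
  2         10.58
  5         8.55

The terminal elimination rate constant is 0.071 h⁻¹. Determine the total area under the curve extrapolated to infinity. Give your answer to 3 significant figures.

AUC = 172 µg/mL·h

Trapezoidal AUC_0→5:
  [0→1]: (12.20+11.36)/2 × 1 = 11.78
  [1→1.5]: (11.36+10.96)/2 × 0.5 = 5.58
  [1.5→2]: (10.96+10.58)/2 × 0.5 = 5.385
  [2→5]: (10.58+8.55)/2 × 3 = 28.695
  Sum = 51.44 µg/mL·h
Extrapolated tail: C_last / k_e = 8.55 / 0.071 = 120.423
AUC_0→∞ = 51.44 + 120.423 = 171.863 µg/mL·h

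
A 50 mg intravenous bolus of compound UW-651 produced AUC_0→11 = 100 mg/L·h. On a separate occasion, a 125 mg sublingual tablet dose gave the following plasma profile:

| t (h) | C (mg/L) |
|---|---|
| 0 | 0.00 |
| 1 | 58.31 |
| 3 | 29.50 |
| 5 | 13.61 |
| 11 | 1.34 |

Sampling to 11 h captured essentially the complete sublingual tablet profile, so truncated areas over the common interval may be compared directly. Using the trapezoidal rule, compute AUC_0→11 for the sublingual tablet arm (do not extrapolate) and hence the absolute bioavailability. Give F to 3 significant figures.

Trapezoidal AUC_0→11 (sublingual tablet):
  [0→1]: (0.00+58.31)/2 × 1 = 29.155
  [1→3]: (58.31+29.50)/2 × 2 = 87.81
  [3→5]: (29.50+13.61)/2 × 2 = 43.11
  [5→11]: (13.61+1.34)/2 × 6 = 44.85
  Sum = 204.925 mg/L·h
F = (AUC_ev/D_ev)/(AUC_iv/D_iv) = (204.925/125)/(100/50) = 1.6394/2 = 0.8197

F = 0.820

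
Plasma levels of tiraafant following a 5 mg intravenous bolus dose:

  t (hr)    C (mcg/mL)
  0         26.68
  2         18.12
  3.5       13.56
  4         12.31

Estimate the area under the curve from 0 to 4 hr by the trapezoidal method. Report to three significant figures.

Trapezoidal AUC_0→4:
  [0→2]: (26.68+18.12)/2 × 2 = 44.8
  [2→3.5]: (18.12+13.56)/2 × 1.5 = 23.76
  [3.5→4]: (13.56+12.31)/2 × 0.5 = 6.4675
  Sum = 75.0275 mcg/mL·hr

AUC = 75.0 mcg/mL·hr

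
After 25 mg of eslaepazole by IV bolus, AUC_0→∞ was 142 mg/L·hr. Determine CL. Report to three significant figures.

CL = Dose_iv / AUC_0→∞
   = 25 / 142 = 0.176056 L/hr

CL = 0.176 L/hr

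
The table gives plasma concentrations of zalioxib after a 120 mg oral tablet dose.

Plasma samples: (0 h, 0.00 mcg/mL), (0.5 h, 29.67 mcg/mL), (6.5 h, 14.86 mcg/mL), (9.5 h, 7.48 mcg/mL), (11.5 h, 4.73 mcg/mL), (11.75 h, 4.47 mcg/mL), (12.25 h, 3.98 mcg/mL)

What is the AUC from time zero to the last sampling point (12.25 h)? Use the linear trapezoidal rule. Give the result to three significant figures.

Trapezoidal AUC_0→12.25:
  [0→0.5]: (0.00+29.67)/2 × 0.5 = 7.4175
  [0.5→6.5]: (29.67+14.86)/2 × 6 = 133.59
  [6.5→9.5]: (14.86+7.48)/2 × 3 = 33.51
  [9.5→11.5]: (7.48+4.73)/2 × 2 = 12.21
  [11.5→11.75]: (4.73+4.47)/2 × 0.25 = 1.15
  [11.75→12.25]: (4.47+3.98)/2 × 0.5 = 2.1125
  Sum = 189.99 mcg/mL·h

AUC = 190 mcg/mL·h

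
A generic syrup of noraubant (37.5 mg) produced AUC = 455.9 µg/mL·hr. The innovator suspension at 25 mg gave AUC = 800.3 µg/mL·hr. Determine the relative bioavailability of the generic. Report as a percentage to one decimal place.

F_rel = 38.0%

F_rel = (AUC_test/D_test) / (AUC_ref/D_ref)
      = (455.9/37.5) / (800.3/25)
      = 12.1573 / 32.012 = 0.3798 = 37.98%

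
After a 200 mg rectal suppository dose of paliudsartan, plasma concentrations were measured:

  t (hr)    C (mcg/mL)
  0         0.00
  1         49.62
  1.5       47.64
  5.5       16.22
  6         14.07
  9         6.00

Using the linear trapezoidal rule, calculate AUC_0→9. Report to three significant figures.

AUC = 215 mcg/mL·hr

Trapezoidal AUC_0→9:
  [0→1]: (0.00+49.62)/2 × 1 = 24.81
  [1→1.5]: (49.62+47.64)/2 × 0.5 = 24.315
  [1.5→5.5]: (47.64+16.22)/2 × 4 = 127.72
  [5.5→6]: (16.22+14.07)/2 × 0.5 = 7.5725
  [6→9]: (14.07+6.00)/2 × 3 = 30.105
  Sum = 214.5225 mcg/mL·hr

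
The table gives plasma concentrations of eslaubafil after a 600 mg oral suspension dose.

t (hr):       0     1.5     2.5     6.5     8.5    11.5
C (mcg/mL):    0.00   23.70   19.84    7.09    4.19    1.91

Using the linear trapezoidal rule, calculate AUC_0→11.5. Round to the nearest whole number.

AUC = 114 mcg/mL·hr

Trapezoidal AUC_0→11.5:
  [0→1.5]: (0.00+23.70)/2 × 1.5 = 17.775
  [1.5→2.5]: (23.70+19.84)/2 × 1 = 21.77
  [2.5→6.5]: (19.84+7.09)/2 × 4 = 53.86
  [6.5→8.5]: (7.09+4.19)/2 × 2 = 11.28
  [8.5→11.5]: (4.19+1.91)/2 × 3 = 9.15
  Sum = 113.835 mcg/mL·hr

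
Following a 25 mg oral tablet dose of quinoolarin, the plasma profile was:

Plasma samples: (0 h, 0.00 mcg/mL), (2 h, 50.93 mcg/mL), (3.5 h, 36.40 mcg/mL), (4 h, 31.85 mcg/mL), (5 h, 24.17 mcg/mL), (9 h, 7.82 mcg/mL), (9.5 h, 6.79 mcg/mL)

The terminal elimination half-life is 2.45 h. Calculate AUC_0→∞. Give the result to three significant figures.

Trapezoidal AUC_0→9.5:
  [0→2]: (0.00+50.93)/2 × 2 = 50.93
  [2→3.5]: (50.93+36.40)/2 × 1.5 = 65.4975
  [3.5→4]: (36.40+31.85)/2 × 0.5 = 17.0625
  [4→5]: (31.85+24.17)/2 × 1 = 28.01
  [5→9]: (24.17+7.82)/2 × 4 = 63.98
  [9→9.5]: (7.82+6.79)/2 × 0.5 = 3.6525
  Sum = 229.1325 mcg/mL·h
k_e = ln2 / t½ = 0.693147 / 2.45 = 0.2829 h^-1
Extrapolated tail: C_last / k_e = 6.79 / 0.2829 = 24.001
AUC_0→∞ = 229.1325 + 24.001 = 253.1335 mcg/mL·h

AUC = 253 mcg/mL·h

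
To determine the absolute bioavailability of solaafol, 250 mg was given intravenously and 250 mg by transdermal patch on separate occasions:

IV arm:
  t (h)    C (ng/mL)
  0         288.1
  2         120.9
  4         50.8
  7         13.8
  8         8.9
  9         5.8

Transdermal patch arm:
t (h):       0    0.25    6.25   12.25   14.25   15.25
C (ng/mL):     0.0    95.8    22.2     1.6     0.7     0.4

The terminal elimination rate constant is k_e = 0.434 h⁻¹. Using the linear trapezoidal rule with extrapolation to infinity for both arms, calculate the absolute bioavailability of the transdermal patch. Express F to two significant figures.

Trapezoidal AUC_0→9 (IV):
  [0→2]: (288.1+120.9)/2 × 2 = 409.0
  [2→4]: (120.9+50.8)/2 × 2 = 171.7
  [4→7]: (50.8+13.8)/2 × 3 = 96.9
  [7→8]: (13.8+8.9)/2 × 1 = 11.35
  [8→9]: (8.9+5.8)/2 × 1 = 7.35
  Sum = 696.3 ng/mL·h
IV tail: 5.8/0.434 = 13.364; AUC_iv,0→∞ = 696.3 + 13.364 = 709.664 ng/mL·h
Trapezoidal AUC_0→15.25 (transdermal patch):
  [0→0.25]: (0.0+95.8)/2 × 0.25 = 11.975
  [0.25→6.25]: (95.8+22.2)/2 × 6 = 354.0
  [6.25→12.25]: (22.2+1.6)/2 × 6 = 71.4
  [12.25→14.25]: (1.6+0.7)/2 × 2 = 2.3
  [14.25→15.25]: (0.7+0.4)/2 × 1 = 0.55
  Sum = 440.225 ng/mL·h
transdermal patch tail: 0.4/0.434 = 0.922; AUC_ev,0→∞ = 440.225 + 0.922 = 441.147 ng/mL·h
F = (AUC_ev/D_ev)/(AUC_iv/D_iv) = (441.147/250)/(709.664/250) = 1.764588/2.838656 = 0.6216

F = 0.62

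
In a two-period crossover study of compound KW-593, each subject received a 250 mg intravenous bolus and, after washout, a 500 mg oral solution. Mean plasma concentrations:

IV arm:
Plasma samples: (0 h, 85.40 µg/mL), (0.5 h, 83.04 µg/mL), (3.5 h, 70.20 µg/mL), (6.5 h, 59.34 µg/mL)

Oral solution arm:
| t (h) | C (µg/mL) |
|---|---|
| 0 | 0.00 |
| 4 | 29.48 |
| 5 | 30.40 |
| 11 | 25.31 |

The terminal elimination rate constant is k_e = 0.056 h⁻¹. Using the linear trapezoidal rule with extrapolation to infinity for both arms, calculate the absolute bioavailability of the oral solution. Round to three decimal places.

F = 0.232

Trapezoidal AUC_0→6.5 (IV):
  [0→0.5]: (85.40+83.04)/2 × 0.5 = 42.11
  [0.5→3.5]: (83.04+70.20)/2 × 3 = 229.86
  [3.5→6.5]: (70.20+59.34)/2 × 3 = 194.31
  Sum = 466.28 µg/mL·h
IV tail: 59.34/0.056 = 1059.643; AUC_iv,0→∞ = 466.28 + 1059.643 = 1525.923 µg/mL·h
Trapezoidal AUC_0→11 (oral solution):
  [0→4]: (0.00+29.48)/2 × 4 = 58.96
  [4→5]: (29.48+30.40)/2 × 1 = 29.94
  [5→11]: (30.40+25.31)/2 × 6 = 167.13
  Sum = 256.03 µg/mL·h
oral solution tail: 25.31/0.056 = 451.964; AUC_ev,0→∞ = 256.03 + 451.964 = 707.994 µg/mL·h
F = (AUC_ev/D_ev)/(AUC_iv/D_iv) = (707.994/500)/(1525.923/250) = 1.415988/6.103692 = 0.2320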